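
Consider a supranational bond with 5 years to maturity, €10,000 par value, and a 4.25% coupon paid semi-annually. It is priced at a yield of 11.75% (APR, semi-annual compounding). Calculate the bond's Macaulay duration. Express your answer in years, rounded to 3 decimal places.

Periodic yield y = 0.05875. Discount each cash flow and weight by its period:
  t   CF        PV=CF/(1+0.05875)^t    t·PV
  1       212.50       200.7084       200.7084
  2       212.50       189.5711       379.1422
  3       212.50       179.0518       537.1554
  4       212.50       169.1162       676.4648
  5       212.50       159.7320       798.6598
  6       212.50       150.8684       905.2106
  7       212.50       142.4968       997.4773
  8       212.50       134.5896     1,076.7169
  9       212.50       127.1212     1,144.0912
  10   10,212.50     5,770.2926    57,702.9260
  Σ                  7,223.5481    64,418.5526
Price P = Σ PV = 7,223.5481.
Macaulay duration = Σ(t·PV) / P = 64,418.5526 / 7,223.5481 = 8.91785 half-year periods.
In years: 8.91785 / 2 = 4.45893 years.

4.459 years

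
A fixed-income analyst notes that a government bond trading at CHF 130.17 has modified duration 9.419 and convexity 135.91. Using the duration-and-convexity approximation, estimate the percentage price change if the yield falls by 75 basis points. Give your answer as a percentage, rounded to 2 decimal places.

Duration effect: -D_mod·Δy = -9.419 × (-0.0075) = +0.0706425
Convexity effect: ½·C·(Δy)² = 0.5 × 135.91 × (-0.0075)² = +0.00382246875
ΔP/P ≈ +0.0706425 + 0.00382246875 = +0.07446496875
= +7.446496875%.

+7.45%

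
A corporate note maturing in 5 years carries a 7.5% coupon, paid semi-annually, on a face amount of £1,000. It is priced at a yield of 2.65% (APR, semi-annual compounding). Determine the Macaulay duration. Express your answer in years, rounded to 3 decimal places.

Periodic yield y = 0.01325. Discount each cash flow and weight by its period:
  t   CF        PV=CF/(1+0.01325)^t    t·PV
  1        37.50        37.0096        37.0096
  2        37.50        36.5257        73.0513
  3        37.50        36.0480       108.1441
  4        37.50        35.5766       142.3065
  5        37.50        35.1114       175.5570
  6        37.50        34.6523       207.9136
  7        37.50        34.1991       239.3939
  8        37.50        33.7519       270.0153
  9        37.50        33.3105       299.7949
  10    1,037.50       909.5404     9,095.4037
  Σ                  1,225.7256    10,648.5899
Price P = Σ PV = 1,225.7256.
Macaulay duration = Σ(t·PV) / P = 10,648.5899 / 1,225.7256 = 8.68758 half-year periods.
In years: 8.68758 / 2 = 4.34379 years.

4.344 years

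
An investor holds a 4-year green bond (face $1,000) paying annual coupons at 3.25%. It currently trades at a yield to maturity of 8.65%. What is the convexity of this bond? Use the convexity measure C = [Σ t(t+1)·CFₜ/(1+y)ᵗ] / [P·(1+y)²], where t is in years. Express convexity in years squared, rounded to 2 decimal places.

With y = 0.0865:
  t   CF        PV=CF/(1+0.0865)^t    t·PV        t(t+1)·PV
  1        32.50        29.9126        29.9126          59.8251
  2        32.50        27.5311        55.0622         165.1867
  3        32.50        25.3393        76.0178         304.0713
  4     1,032.50       740.9197     2,963.6788      14,818.3938
  Σ                    823.7027     3,124.6714      15,347.4770
P = 823.7027.
Convexity = Σ t(t+1)·PV / [P·(1+y)²] = 15,347.4770 / (823.7027 × 1.180482) = 15.78364.

15.78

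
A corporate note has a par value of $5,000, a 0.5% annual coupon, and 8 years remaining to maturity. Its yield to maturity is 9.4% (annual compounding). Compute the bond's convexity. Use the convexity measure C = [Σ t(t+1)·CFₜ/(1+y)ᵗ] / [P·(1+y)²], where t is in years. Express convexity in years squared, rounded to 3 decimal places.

58.096

With y = 0.094:
  t   CF        PV=CF/(1+0.094)^t    t·PV        t(t+1)·PV
  1        25.00        22.8519        22.8519          45.7038
  2        25.00        20.8884        41.7768         125.3305
  3        25.00        19.0936        57.2808         229.1233
  4        25.00        17.4530        69.8121         349.0605
  5        25.00        15.9534        79.7670         478.6022
  6        25.00        14.5826        87.4958         612.4708
  7        25.00        13.3297        93.3076         746.4604
  8     5,025.00     2,449.0491    19,592.3927     176,331.5343
  Σ                  2,573.2017    20,044.6848     178,918.2858
P = 2,573.2017.
Convexity = Σ t(t+1)·PV / [P·(1+y)²] = 178,918.2858 / (2,573.2017 × 1.196836) = 58.09600.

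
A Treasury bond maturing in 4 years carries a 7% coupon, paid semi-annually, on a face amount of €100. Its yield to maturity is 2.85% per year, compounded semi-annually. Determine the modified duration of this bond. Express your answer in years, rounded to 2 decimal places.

Periodic yield y = 0.01425. First find Macaulay duration:
  t   CF        PV=CF/(1+0.01425)^t    t·PV
  1         3.50         3.4508         3.4508
  2         3.50         3.4023         6.8047
  3         3.50         3.3545        10.0636
  4         3.50         3.3074        13.2296
  5         3.50         3.2609        16.3047
  6         3.50         3.2151        19.2908
  7         3.50         3.1700        22.1897
  8       103.50        92.4230       739.3843
  Σ                    115.5842       830.7182
P = 115.5842; Macaulay duration = 830.7182 / 115.5842 = 7.18713 half-year periods = 3.59356 years.
Modified duration = D_Mac / (1 + y) = 3.59356 / 1.01425 = 3.54307 years.

3.54 years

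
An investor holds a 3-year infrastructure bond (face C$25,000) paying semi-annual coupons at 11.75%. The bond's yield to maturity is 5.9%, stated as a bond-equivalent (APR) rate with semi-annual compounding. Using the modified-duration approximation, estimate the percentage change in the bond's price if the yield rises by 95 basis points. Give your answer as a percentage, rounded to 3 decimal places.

-2.440%

Periodic yield y = 0.0295. Modified duration first:
  t   CF        PV=CF/(1+0.0295)^t    t·PV
  1     1,468.75     1,426.6634     1,426.6634
  2     1,468.75     1,385.7828     2,771.5657
  3     1,468.75     1,346.0737     4,038.2210
  4     1,468.75     1,307.5023     5,230.0094
  5     1,468.75     1,270.0363     6,350.1814
  6    26,468.75    22,231.8358   133,391.0148
  Σ                 28,967.8943   153,207.6557
P = 28,967.8943; D_Mac = 5.28888 half-year periods = 2.64444 yrs; D_mod = 2.64444/(1+0.0295) = 2.56866 yrs.
ΔP/P ≈ -D_mod · Δy = -2.56866 × (+0.0095) = -0.024402 = -2.4402%.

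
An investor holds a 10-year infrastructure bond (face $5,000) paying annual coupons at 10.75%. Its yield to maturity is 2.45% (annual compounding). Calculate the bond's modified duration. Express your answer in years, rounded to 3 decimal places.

Periodic yield y = 0.0245. First find Macaulay duration:
  t   CF        PV=CF/(1+0.0245)^t    t·PV
  1       537.50       524.6462       524.6462
  2       537.50       512.0997     1,024.1995
  3       537.50       499.8533     1,499.5600
  4       537.50       487.8998     1,951.5991
  5       537.50       476.2321     2,381.1604
  6       537.50       464.8434     2,789.0605
  7       537.50       453.7271     3,176.0898
  8       537.50       442.8766     3,543.0131
  9       537.50       432.2856     3,890.5707
  10    5,537.50     4,347.0448    43,470.4476
  Σ                  8,641.5086    64,250.3468
P = 8,641.5086; Macaulay duration = 64,250.3468 / 8,641.5086 = 7.43508 years.
Modified duration = D_Mac / (1 + y) = 7.43508 / 1.0245 = 7.25728 years.

7.257 years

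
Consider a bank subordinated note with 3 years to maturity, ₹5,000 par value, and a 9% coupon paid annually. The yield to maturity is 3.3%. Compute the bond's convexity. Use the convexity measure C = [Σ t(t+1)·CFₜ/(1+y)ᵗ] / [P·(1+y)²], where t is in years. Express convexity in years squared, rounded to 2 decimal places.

With y = 0.033:
  t   CF        PV=CF/(1+0.033)^t    t·PV        t(t+1)·PV
  1       450.00       435.6244       435.6244         871.2488
  2       450.00       421.7080       843.4161       2,530.2482
  3     5,450.00     4,944.1944    14,832.5832      59,330.3327
  Σ                  5,801.5268    16,111.6236      62,731.8297
P = 5,801.5268.
Convexity = Σ t(t+1)·PV / [P·(1+y)²] = 62,731.8297 / (5,801.5268 × 1.067089) = 10.13316.

10.13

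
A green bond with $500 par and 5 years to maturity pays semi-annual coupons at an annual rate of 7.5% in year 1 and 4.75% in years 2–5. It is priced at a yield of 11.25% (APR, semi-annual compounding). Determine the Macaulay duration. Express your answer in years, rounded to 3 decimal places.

4.299 years

Periodic yield y = 0.05625. Discount each cash flow and weight by its period:
  t   CF        PV=CF/(1+0.05625)^t    t·PV
  1       18.750        17.7515        17.7515
  2       18.750        16.8061        33.6123
  3       11.875        10.0771        30.2312
  4       11.875         9.5404        38.1616
  5       11.875         9.0323        45.1617
  6       11.875         8.5513        51.3079
  7       11.875         8.0959        56.6715
  8       11.875         7.6648        61.3183
  9       11.875         7.2566        65.3094
  10     511.875       296.1397     2,961.3975
  Σ                    390.9158     3,360.9227
Price P = Σ PV = 390.9158.
Macaulay duration = Σ(t·PV) / P = 3,360.9227 / 390.9158 = 8.59756 half-year periods.
In years: 8.59756 / 2 = 4.29878 years.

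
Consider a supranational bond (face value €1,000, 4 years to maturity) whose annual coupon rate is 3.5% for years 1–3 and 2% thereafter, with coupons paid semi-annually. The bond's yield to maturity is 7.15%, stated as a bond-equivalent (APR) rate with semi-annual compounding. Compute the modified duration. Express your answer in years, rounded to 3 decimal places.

3.618 years

Periodic yield y = 0.03575. First find Macaulay duration:
  t   CF        PV=CF/(1+0.03575)^t    t·PV
  1        17.50        16.8960        16.8960
  2        17.50        16.3128        32.6256
  3        17.50        15.7497        47.2492
  4        17.50        15.2061        60.8245
  5        17.50        14.6813        73.4063
  6        17.50        14.1745        85.0471
  7        10.00         7.8202        54.7411
  8     1,010.00       762.5737     6,100.5898
  Σ                    863.4143     6,471.3795
P = 863.4143; Macaulay duration = 6,471.3795 / 863.4143 = 7.49510 half-year periods = 3.74755 years.
Modified duration = D_Mac / (1 + y) = 3.74755 / 1.03575 = 3.61820 years.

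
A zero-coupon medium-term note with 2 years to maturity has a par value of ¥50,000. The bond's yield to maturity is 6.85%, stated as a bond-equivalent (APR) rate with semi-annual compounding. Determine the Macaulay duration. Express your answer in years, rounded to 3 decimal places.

A zero-coupon bond has a single cash flow at maturity, so its Macaulay duration equals its maturity: 2 years.
(Equivalently: 4 semi-annual periods ÷ 2 = 2 years.)

2.000 years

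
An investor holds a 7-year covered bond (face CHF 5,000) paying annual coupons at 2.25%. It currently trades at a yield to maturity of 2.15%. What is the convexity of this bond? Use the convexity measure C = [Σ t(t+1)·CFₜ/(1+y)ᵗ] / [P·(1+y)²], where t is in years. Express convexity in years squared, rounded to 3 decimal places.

With y = 0.0215:
  t   CF        PV=CF/(1+0.0215)^t    t·PV        t(t+1)·PV
  1       112.50       110.1322       110.1322         220.2643
  2       112.50       107.8142       215.6283         646.8849
  3       112.50       105.5449       316.6348       1,266.5393
  4       112.50       103.3235       413.2939       2,066.4697
  5       112.50       101.1488       505.7439       3,034.4635
  6       112.50        99.0199       594.1191       4,158.8340
  7     5,112.50     4,405.1908    30,836.3356     246,690.6852
  Σ                  5,032.1742    32,991.8879     258,084.1409
P = 5,032.1742.
Convexity = Σ t(t+1)·PV / [P·(1+y)²] = 258,084.1409 / (5,032.1742 × 1.043462) = 49.15061.

49.151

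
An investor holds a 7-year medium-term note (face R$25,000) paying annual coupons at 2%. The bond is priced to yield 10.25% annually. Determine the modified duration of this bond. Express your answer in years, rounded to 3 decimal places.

Periodic yield y = 0.1025. First find Macaulay duration:
  t   CF        PV=CF/(1+0.1025)^t    t·PV
  1       500.00       453.5147       453.5147
  2       500.00       411.3512       822.7025
  3       500.00       373.1077     1,119.3231
  4       500.00       338.4197     1,353.6787
  5       500.00       306.9566     1,534.7831
  6       500.00       278.4187     1,670.5123
  7    25,500.00    12,879.2328    90,154.6296
  Σ                 15,041.0015    97,109.1440
P = 15,041.0015; Macaulay duration = 97,109.1440 / 15,041.0015 = 6.45630 years.
Modified duration = D_Mac / (1 + y) = 6.45630 / 1.1025 = 5.85605 years.

5.856 years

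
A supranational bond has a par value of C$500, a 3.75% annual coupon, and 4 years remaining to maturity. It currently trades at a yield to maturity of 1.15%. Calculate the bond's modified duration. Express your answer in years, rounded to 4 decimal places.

Periodic yield y = 0.0115. First find Macaulay duration:
  t   CF        PV=CF/(1+0.0115)^t    t·PV
  1        18.75        18.5368        18.5368
  2        18.75        18.3261        36.6522
  3        18.75        18.1177        54.3532
  4       518.75       495.5581     1,982.2323
  Σ                    550.5387     2,091.7745
P = 550.5387; Macaulay duration = 2,091.7745 / 550.5387 = 3.79950 years.
Modified duration = D_Mac / (1 + y) = 3.79950 / 1.0115 = 3.75631 years.

3.7563 years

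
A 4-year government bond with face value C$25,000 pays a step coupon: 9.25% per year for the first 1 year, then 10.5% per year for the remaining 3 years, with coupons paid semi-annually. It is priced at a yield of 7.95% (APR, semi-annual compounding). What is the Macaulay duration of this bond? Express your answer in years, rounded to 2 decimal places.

Periodic yield y = 0.03975. Discount each cash flow and weight by its period:
  t   CF        PV=CF/(1+0.03975)^t    t·PV
  1     1,156.25     1,112.0462     1,112.0462
  2     1,156.25     1,069.5323     2,139.0645
  3     1,312.50     1,167.6496     3,502.9487
  4     1,312.50     1,123.0099     4,492.0397
  5     1,312.50     1,080.0769     5,400.3844
  6     1,312.50     1,038.7852     6,232.7110
  7     1,312.50       999.0720     6,993.5043
  8    26,312.50    19,263.2997   154,106.3974
  Σ                 26,853.4717   183,979.0962
Price P = Σ PV = 26,853.4717.
Macaulay duration = Σ(t·PV) / P = 183,979.0962 / 26,853.4717 = 6.85122 half-year periods.
In years: 6.85122 / 2 = 3.42561 years.

3.43 years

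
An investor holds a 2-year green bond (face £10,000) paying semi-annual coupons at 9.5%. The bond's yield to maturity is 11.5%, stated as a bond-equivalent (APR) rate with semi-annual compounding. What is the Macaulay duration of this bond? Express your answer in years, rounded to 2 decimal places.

1.87 years

Periodic yield y = 0.0575. Discount each cash flow and weight by its period:
  t   CF        PV=CF/(1+0.0575)^t    t·PV
  1       475.00       449.1726       449.1726
  2       475.00       424.7495       849.4990
  3       475.00       401.6544     1,204.9631
  4    10,475.00     8,375.9201    33,503.6805
  Σ                  9,651.4965    36,007.3151
Price P = Σ PV = 9,651.4965.
Macaulay duration = Σ(t·PV) / P = 36,007.3151 / 9,651.4965 = 3.73075 half-year periods.
In years: 3.73075 / 2 = 1.86537 years.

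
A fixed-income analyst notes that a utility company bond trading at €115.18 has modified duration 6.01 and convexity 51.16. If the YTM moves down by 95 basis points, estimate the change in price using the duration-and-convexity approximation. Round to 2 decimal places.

+€6.84

Duration effect: -D_mod·Δy = -6.01 × (-0.0095) = +0.057095
Convexity effect: ½·C·(Δy)² = 0.5 × 51.16 × (-0.0095)² = +0.002308595
ΔP/P ≈ +0.057095 + 0.002308595 = +0.059403595
ΔP ≈ 115.18 × (+0.059403595) = +6.8421060721.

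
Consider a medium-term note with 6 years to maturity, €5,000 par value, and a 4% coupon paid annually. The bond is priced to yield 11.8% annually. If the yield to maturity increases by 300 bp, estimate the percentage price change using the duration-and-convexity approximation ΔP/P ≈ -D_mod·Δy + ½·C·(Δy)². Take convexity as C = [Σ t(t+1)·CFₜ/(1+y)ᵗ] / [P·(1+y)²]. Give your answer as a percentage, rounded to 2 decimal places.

With y = 0.118:
  t   CF        PV=CF/(1+0.118)^t    t·PV        t(t+1)·PV
  1       200.00       178.8909       178.8909         357.7818
  2       200.00       160.0097       320.0195         960.0584
  3       200.00       143.1214       429.3642       1,717.4568
  4       200.00       128.0156       512.0623       2,560.3113
  5       200.00       114.5041       572.5204       3,435.1225
  6     5,200.00     2,662.8857    15,977.3141     111,841.1986
  Σ                  3,387.4273    17,990.1713     120,871.9294
P = 3,387.4273; D_Mac = 5.31087 yrs; D_mod = 4.75033 yrs; C = 28.54775.
Duration effect: -4.75033 × (+0.03) = -0.142510
Convexity effect: 0.5 × 28.54775 × (0.03)² = +0.0128465
ΔP/P ≈ -0.142510 + 0.0128465 = -0.129663 = -12.9663%.

-12.97%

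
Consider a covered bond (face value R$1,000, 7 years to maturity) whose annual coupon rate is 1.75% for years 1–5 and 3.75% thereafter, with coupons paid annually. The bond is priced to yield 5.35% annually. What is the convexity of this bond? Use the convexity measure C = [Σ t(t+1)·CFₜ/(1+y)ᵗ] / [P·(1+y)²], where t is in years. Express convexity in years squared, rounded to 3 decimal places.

46.526

With y = 0.0535:
  t   CF        PV=CF/(1+0.0535)^t    t·PV        t(t+1)·PV
  1        17.50        16.6113        16.6113          33.2226
  2        17.50        15.7677        31.5354          94.6063
  3        17.50        14.9670        44.9010         179.6039
  4        17.50        14.2069        56.8277         284.1384
  5        17.50        13.4854        67.4272         404.5634
  6        37.50        27.4299       164.5793       1,152.0553
  7     1,037.50       720.3546     5,042.4821      40,339.8569
  Σ                    822.8228     5,424.3640      42,488.0467
P = 822.8228.
Convexity = Σ t(t+1)·PV / [P·(1+y)²] = 42,488.0467 / (822.8228 × 1.109862) = 46.52553.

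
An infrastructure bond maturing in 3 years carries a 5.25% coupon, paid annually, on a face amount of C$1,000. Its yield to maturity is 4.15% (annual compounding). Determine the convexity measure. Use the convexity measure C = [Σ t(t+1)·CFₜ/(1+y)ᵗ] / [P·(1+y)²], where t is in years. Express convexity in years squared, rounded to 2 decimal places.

10.35

With y = 0.0415:
  t   CF        PV=CF/(1+0.0415)^t    t·PV        t(t+1)·PV
  1        52.50        50.4081        50.4081         100.8161
  2        52.50        48.3995        96.7990         290.3969
  3     1,052.50       931.6318     2,794.8953      11,179.5810
  Σ                  1,030.4393     2,942.1023      11,570.7941
P = 1,030.4393.
Convexity = Σ t(t+1)·PV / [P·(1+y)²] = 11,570.7941 / (1,030.4393 × 1.084722) = 10.35195.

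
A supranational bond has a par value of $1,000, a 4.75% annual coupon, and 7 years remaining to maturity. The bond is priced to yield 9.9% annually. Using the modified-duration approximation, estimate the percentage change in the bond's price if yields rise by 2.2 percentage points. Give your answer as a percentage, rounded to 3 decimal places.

Periodic yield y = 0.099. Modified duration first:
  t   CF        PV=CF/(1+0.099)^t    t·PV
  1        47.50        43.2211        43.2211
  2        47.50        39.3277        78.6553
  3        47.50        35.7850       107.3549
  4        47.50        32.5614       130.2455
  5        47.50        29.6282       148.1410
  6        47.50        26.9592       161.7554
  7     1,047.50       540.9663     3,786.7639
  Σ                    748.4488     4,456.1371
P = 748.4488; D_Mac = 5.95383 yrs; D_mod = 5.95383/(1+0.099) = 5.41750 yrs.
ΔP/P ≈ -D_mod · Δy = -5.41750 × (+0.022) = -0.119185 = -11.9185%.

-11.918%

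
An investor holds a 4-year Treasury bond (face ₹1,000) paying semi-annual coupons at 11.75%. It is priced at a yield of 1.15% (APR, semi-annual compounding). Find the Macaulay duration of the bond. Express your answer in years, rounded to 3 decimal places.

3.428 years

Periodic yield y = 0.00575. Discount each cash flow and weight by its period:
  t   CF        PV=CF/(1+0.00575)^t    t·PV
  1        58.75        58.4141        58.4141
  2        58.75        58.0802       116.1603
  3        58.75        57.7481       173.2443
  4        58.75        57.4180       229.6718
  5        58.75        57.0897       285.4484
  6        58.75        56.7633       340.5798
  7        58.75        56.4388       395.0714
  8     1,058.75     1,011.2839     8,090.2712
  Σ                  1,413.2360     9,688.8614
Price P = Σ PV = 1,413.2360.
Macaulay duration = Σ(t·PV) / P = 9,688.8614 / 1,413.2360 = 6.85580 half-year periods.
In years: 6.85580 / 2 = 3.42790 years.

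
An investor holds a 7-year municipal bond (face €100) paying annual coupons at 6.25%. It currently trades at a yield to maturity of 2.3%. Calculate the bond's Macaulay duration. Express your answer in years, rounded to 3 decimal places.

6.013 years

Periodic yield y = 0.023. Discount each cash flow and weight by its year:
  t   CF        PV=CF/(1+0.023)^t    t·PV
  1         6.25         6.1095         6.1095
  2         6.25         5.9721        11.9442
  3         6.25         5.8379        17.5136
  4         6.25         5.7066        22.8264
  5         6.25         5.5783        27.8915
  6         6.25         5.4529        32.7173
  7       106.25        90.6149       634.3041
  Σ                    125.2721       753.3066
Price P = Σ PV = 125.2721.
Macaulay duration = Σ(t·PV) / P = 753.3066 / 125.2721 = 6.01336 years.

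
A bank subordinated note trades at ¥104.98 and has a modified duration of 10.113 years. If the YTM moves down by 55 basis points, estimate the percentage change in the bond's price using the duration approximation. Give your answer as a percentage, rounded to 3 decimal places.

+5.562%

Duration approximation: ΔP/P ≈ -D_mod · Δy = -10.113 × (-0.0055) = +0.0556215.
As a percentage: +5.56215%.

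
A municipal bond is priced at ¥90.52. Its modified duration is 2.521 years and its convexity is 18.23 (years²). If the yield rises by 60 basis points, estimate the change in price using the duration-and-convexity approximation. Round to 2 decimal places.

Duration effect: -D_mod·Δy = -2.521 × (+0.006) = -0.015126
Convexity effect: ½·C·(Δy)² = 0.5 × 18.23 × (0.006)² = +0.00032814
ΔP/P ≈ -0.015126 + 0.00032814 = -0.01479786
ΔP ≈ 90.52 × (-0.01479786) = -1.3395022872.

-¥1.34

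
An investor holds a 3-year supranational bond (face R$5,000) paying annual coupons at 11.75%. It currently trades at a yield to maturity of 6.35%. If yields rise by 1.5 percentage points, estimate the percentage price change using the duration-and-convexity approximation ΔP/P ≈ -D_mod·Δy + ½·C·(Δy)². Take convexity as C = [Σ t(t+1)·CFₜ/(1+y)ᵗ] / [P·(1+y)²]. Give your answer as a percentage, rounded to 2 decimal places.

With y = 0.0635:
  t   CF        PV=CF/(1+0.0635)^t    t·PV        t(t+1)·PV
  1       587.50       552.4213       552.4213       1,104.8425
  2       587.50       519.4370     1,038.8740       3,116.6220
  3     5,587.50     4,645.2068    13,935.6204      55,742.4816
  Σ                  5,717.0651    15,526.9157      59,963.9461
P = 5,717.0651; D_Mac = 2.71589 yrs; D_mod = 2.55373 yrs; C = 9.27347.
Duration effect: -2.55373 × (+0.015) = -0.038306
Convexity effect: 0.5 × 9.27347 × (0.015)² = +0.0010433
ΔP/P ≈ -0.038306 + 0.0010433 = -0.037263 = -3.7263%.

-3.73%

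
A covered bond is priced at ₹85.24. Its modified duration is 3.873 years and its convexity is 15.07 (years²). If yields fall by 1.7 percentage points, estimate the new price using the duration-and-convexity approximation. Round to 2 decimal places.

Duration effect: -D_mod·Δy = -3.873 × (-0.017) = +0.065841
Convexity effect: ½·C·(Δy)² = 0.5 × 15.07 × (-0.017)² = +0.002177615
ΔP/P ≈ +0.065841 + 0.002177615 = +0.068018615
New price ≈ 85.24 × (1 + 0.068018615) = 91.0379067426.

₹91.04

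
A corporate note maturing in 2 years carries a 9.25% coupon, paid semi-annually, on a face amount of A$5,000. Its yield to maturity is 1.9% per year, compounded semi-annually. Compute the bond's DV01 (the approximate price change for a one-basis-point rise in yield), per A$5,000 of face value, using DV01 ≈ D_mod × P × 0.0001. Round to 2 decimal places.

A$1.07

Periodic yield y = 0.0095.
  t   CF        PV=CF/(1+0.0095)^t    t·PV
  1       231.25       229.0738       229.0738
  2       231.25       226.9181       453.8362
  3       231.25       224.7826       674.3479
  4     5,231.25     5,037.0955    20,148.3819
  Σ                  5,717.8700    21,505.6398
P = 5,717.8700; D_Mac = 3.76113 half-year periods = 1.88056 yrs; D_mod = 1.86287 yrs.
DV01 ≈ 1.86287 × 5,717.8700 × 0.0001 = 1.065163.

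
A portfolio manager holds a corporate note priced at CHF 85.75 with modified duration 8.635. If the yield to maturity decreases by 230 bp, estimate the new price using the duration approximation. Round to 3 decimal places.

CHF 102.780

Duration approximation: ΔP/P ≈ -D_mod · Δy = -8.635 × (-0.023) = +0.198605.
New price ≈ 85.75 × (1 + 0.198605) = 102.78037875.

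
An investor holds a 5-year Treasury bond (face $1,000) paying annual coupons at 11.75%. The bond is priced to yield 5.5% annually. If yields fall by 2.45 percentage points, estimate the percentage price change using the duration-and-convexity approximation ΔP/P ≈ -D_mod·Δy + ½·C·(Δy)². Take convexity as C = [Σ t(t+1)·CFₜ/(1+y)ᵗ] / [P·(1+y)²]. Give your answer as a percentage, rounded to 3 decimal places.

+10.304%

With y = 0.055:
  t   CF        PV=CF/(1+0.055)^t    t·PV        t(t+1)·PV
  1       117.50       111.3744       111.3744         222.7488
  2       117.50       105.5682       211.1363         633.4090
  3       117.50       100.0646       300.1938       1,200.7753
  4       117.50        94.8480       379.3919       1,896.9593
  5     1,117.50       855.0376     4,275.1882      25,651.1292
  Σ                  1,266.8928     5,277.2846      29,605.0216
P = 1,266.8928; D_Mac = 4.16553 yrs; D_mod = 3.94837 yrs; C = 20.99523.
Duration effect: -3.94837 × (-0.0245) = +0.096735
Convexity effect: 0.5 × 20.99523 × (-0.0245)² = +0.0063012
ΔP/P ≈ +0.096735 + 0.0063012 = +0.103036 = +10.3036%.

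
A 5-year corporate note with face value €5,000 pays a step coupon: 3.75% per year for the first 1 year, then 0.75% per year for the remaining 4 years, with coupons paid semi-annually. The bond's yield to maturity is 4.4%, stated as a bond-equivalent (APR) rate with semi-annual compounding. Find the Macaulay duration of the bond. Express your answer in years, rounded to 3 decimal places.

Periodic yield y = 0.022. Discount each cash flow and weight by its period:
  t   CF        PV=CF/(1+0.022)^t    t·PV
  1        93.75        91.7319        91.7319
  2        93.75        89.7572       179.5145
  3        18.75        17.5650        52.6951
  4        18.75        17.1869        68.7476
  5        18.75        16.8169        84.0847
  6        18.75        16.4549        98.7295
  7        18.75        16.1007       112.7050
  8        18.75        15.7541       126.0329
  9        18.75        15.4150       138.7349
  10    5,018.75     4,037.2589    40,372.5894
  Σ                  4,334.0417    41,325.5654
Price P = Σ PV = 4,334.0417.
Macaulay duration = Σ(t·PV) / P = 41,325.5654 / 4,334.0417 = 9.53511 half-year periods.
In years: 9.53511 / 2 = 4.76756 years.

4.768 years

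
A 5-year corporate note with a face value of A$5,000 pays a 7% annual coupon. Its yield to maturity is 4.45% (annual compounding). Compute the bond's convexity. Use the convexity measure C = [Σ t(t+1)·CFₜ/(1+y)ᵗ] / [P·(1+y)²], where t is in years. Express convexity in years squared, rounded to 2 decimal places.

23.29

With y = 0.0445:
  t   CF        PV=CF/(1+0.0445)^t    t·PV        t(t+1)·PV
  1       350.00       335.0886       335.0886         670.1771
  2       350.00       320.8124       641.6248       1,924.8744
  3       350.00       307.1445       921.4334       3,685.7337
  4       350.00       294.0589     1,176.2354       5,881.1772
  5     5,350.00     4,303.3985    21,516.9923     129,101.9539
  Σ                  5,560.5028    24,591.3746     141,263.9164
P = 5,560.5028.
Convexity = Σ t(t+1)·PV / [P·(1+y)²] = 141,263.9164 / (5,560.5028 × 1.090980) = 23.28629.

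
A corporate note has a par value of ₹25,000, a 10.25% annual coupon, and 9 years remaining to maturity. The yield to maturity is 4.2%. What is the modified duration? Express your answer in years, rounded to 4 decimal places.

6.4948 years

Periodic yield y = 0.042. First find Macaulay duration:
  t   CF        PV=CF/(1+0.042)^t    t·PV
  1     2,562.50     2,459.2131     2,459.2131
  2     2,562.50     2,360.0893     4,720.1786
  3     2,562.50     2,264.9609     6,794.8828
  4     2,562.50     2,173.6669     8,694.6677
  5     2,562.50     2,086.0527    10,430.2636
  6     2,562.50     2,001.9700    12,011.8199
  7     2,562.50     1,921.2764    13,448.9346
  8     2,562.50     1,843.8353    14,750.6823
  9    27,562.50    19,033.0828   171,297.7449
  Σ                 36,144.1473   244,608.3874
P = 36,144.1473; Macaulay duration = 244,608.3874 / 36,144.1473 = 6.76758 years.
Modified duration = D_Mac / (1 + y) = 6.76758 / 1.042 = 6.49480 years.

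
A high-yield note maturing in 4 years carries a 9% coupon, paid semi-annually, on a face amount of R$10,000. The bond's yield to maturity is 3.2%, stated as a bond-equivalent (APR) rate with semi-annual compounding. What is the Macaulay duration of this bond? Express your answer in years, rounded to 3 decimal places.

3.506 years

Periodic yield y = 0.016. Discount each cash flow and weight by its period:
  t   CF        PV=CF/(1+0.016)^t    t·PV
  1       450.00       442.9134       442.9134
  2       450.00       435.9384       871.8767
  3       450.00       429.0732     1,287.2196
  4       450.00       422.3161     1,689.2646
  5       450.00       415.6655     2,078.3275
  6       450.00       409.1196     2,454.7175
  7       450.00       402.6768     2,818.7373
  8    10,450.00     9,203.7884    73,630.3074
  Σ                 12,161.4914    85,273.3640
Price P = Σ PV = 12,161.4914.
Macaulay duration = Σ(t·PV) / P = 85,273.3640 / 12,161.4914 = 7.01175 half-year periods.
In years: 7.01175 / 2 = 3.50588 years.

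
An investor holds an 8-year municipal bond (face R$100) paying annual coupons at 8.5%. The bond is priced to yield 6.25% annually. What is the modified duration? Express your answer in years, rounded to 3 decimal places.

5.880 years

Periodic yield y = 0.0625. First find Macaulay duration:
  t   CF        PV=CF/(1+0.0625)^t    t·PV
  1         8.50         8.0000         8.0000
  2         8.50         7.5294        15.0588
  3         8.50         7.0865        21.2595
  4         8.50         6.6697        26.6786
  5         8.50         6.2773        31.3866
  6         8.50         5.9081        35.4484
  7         8.50         5.5605        38.9237
  8       108.50        66.8033       534.4268
  Σ                    113.8348       711.1824
P = 113.8348; Macaulay duration = 711.1824 / 113.8348 = 6.24749 years.
Modified duration = D_Mac / (1 + y) = 6.24749 / 1.0625 = 5.87999 years.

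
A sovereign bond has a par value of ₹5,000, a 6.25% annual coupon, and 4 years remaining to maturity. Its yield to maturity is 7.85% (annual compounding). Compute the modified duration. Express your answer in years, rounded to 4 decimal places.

Periodic yield y = 0.0785. First find Macaulay duration:
  t   CF        PV=CF/(1+0.0785)^t    t·PV
  1       312.50       289.7543       289.7543
  2       312.50       268.6642       537.3283
  3       312.50       249.1091       747.3273
  4     5,312.50     3,926.6152    15,706.4609
  Σ                  4,734.1427    17,280.8707
P = 4,734.1427; Macaulay duration = 17,280.8707 / 4,734.1427 = 3.65026 years.
Modified duration = D_Mac / (1 + y) = 3.65026 / 1.0785 = 3.38457 years.

3.3846 years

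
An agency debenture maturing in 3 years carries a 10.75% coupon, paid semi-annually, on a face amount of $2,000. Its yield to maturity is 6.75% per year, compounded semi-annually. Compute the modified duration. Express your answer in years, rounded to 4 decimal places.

Periodic yield y = 0.03375. First find Macaulay duration:
  t   CF        PV=CF/(1+0.03375)^t    t·PV
  1       107.50       103.9903       103.9903
  2       107.50       100.5952       201.1905
  3       107.50        97.3110       291.9330
  4       107.50        94.1340       376.5359
  5       107.50        91.0607       455.3034
  6     2,107.50     1,726.9289    10,361.5732
  Σ                  2,214.0201    11,790.5262
P = 2,214.0201; Macaulay duration = 11,790.5262 / 2,214.0201 = 5.32539 half-year periods = 2.66270 years.
Modified duration = D_Mac / (1 + y) = 2.66270 / 1.03375 = 2.57576 years.

2.5758 years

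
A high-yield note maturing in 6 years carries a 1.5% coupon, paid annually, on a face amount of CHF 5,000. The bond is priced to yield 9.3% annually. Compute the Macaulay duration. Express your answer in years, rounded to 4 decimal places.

5.7184 years

Periodic yield y = 0.093. Discount each cash flow and weight by its year:
  t   CF        PV=CF/(1+0.093)^t    t·PV
  1        75.00        68.6185        68.6185
  2        75.00        62.7799       125.5599
  3        75.00        57.4382       172.3146
  4        75.00        52.5510       210.2038
  5        75.00        48.0796       240.3978
  6     5,075.00     2,976.5630    17,859.3778
  Σ                  3,266.0301    18,676.4724
Price P = Σ PV = 3,266.0301.
Macaulay duration = Σ(t·PV) / P = 18,676.4724 / 3,266.0301 = 5.71840 years.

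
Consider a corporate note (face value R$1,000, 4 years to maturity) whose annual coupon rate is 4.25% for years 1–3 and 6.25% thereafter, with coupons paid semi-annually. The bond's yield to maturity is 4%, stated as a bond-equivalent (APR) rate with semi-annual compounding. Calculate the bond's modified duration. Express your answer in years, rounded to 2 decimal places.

Periodic yield y = 0.02. First find Macaulay duration:
  t   CF        PV=CF/(1+0.02)^t    t·PV
  1        21.25        20.8333        20.8333
  2        21.25        20.4248        40.8497
  3        21.25        20.0243        60.0730
  4        21.25        19.6317        78.5269
  5        21.25        19.2468        96.2339
  6        21.25        18.8694       113.2164
  7        31.25        27.2050       190.4350
  8     1,031.25       880.1619     7,041.2956
  Σ                  1,026.3974     7,641.4638
P = 1,026.3974; Macaulay duration = 7,641.4638 / 1,026.3974 = 7.44494 half-year periods = 3.72247 years.
Modified duration = D_Mac / (1 + y) = 3.72247 / 1.02 = 3.64948 years.

3.65 years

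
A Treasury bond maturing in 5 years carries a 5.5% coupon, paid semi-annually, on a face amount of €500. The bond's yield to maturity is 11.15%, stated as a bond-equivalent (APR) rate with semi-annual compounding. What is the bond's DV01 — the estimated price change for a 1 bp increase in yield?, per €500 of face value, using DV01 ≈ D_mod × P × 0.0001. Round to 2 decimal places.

Periodic yield y = 0.05575.
  t   CF        PV=CF/(1+0.05575)^t    t·PV
  1        13.75        13.0239        13.0239
  2        13.75        12.3362        24.6723
  3        13.75        11.6848        35.0543
  4        13.75        11.0677        44.2709
  5        13.75        10.4833        52.4164
  6        13.75         9.9297        59.5782
  7        13.75         9.4054        65.8375
  8        13.75         8.9087        71.2695
  9        13.75         8.4383        75.9443
  10      513.75       298.6352     2,986.3516
  Σ                    393.9130     3,428.4189
P = 393.9130; D_Mac = 8.70349 half-year periods = 4.35175 yrs; D_mod = 4.12195 yrs.
DV01 ≈ 4.12195 × 393.9130 × 0.0001 = 0.162369.

€0.16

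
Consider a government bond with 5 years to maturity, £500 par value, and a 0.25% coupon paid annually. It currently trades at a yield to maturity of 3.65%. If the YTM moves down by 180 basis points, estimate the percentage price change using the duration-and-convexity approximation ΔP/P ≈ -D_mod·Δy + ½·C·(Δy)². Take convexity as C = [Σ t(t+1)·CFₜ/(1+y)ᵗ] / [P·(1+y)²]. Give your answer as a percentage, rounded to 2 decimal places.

+9.08%

With y = 0.0365:
  t   CF        PV=CF/(1+0.0365)^t    t·PV        t(t+1)·PV
  1         1.25         1.2060         1.2060           2.4120
  2         1.25         1.1635         2.3270           6.9811
  3         1.25         1.1225         3.3676          13.4705
  4         1.25         1.0830         4.3320          21.6602
  5       501.25       418.9940     2,094.9702      12,569.8214
  Σ                    423.5691     2,106.2029      12,614.3452
P = 423.5691; D_Mac = 4.97251 yrs; D_mod = 4.79741 yrs; C = 27.72055.
Duration effect: -4.79741 × (-0.018) = +0.086353
Convexity effect: 0.5 × 27.72055 × (-0.018)² = +0.0044907
ΔP/P ≈ +0.086353 + 0.0044907 = +0.090844 = +9.0844%.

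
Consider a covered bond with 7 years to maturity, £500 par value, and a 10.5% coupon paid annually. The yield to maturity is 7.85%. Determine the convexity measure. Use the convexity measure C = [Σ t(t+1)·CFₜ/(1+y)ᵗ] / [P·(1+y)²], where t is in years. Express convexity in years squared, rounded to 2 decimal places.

With y = 0.0785:
  t   CF        PV=CF/(1+0.0785)^t    t·PV        t(t+1)·PV
  1        52.50        48.6787        48.6787          97.3574
  2        52.50        45.1356        90.2712         270.8135
  3        52.50        41.8503       125.5510         502.2039
  4        52.50        38.8042       155.2168         776.0839
  5        52.50        35.9798       179.8989       1,079.3935
  6        52.50        33.3609       200.1657       1,401.1599
  7       552.50       325.5302     2,278.7111      18,229.6892
  Σ                    569.3397     3,078.4934      22,356.7014
P = 569.3397.
Convexity = Σ t(t+1)·PV / [P·(1+y)²] = 22,356.7014 / (569.3397 × 1.163162) = 33.75950.

33.76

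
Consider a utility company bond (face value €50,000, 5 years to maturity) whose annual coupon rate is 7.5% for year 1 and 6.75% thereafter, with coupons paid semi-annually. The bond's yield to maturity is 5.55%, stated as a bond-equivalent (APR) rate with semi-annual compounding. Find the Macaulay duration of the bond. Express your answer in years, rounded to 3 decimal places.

Periodic yield y = 0.02775. Discount each cash flow and weight by its period:
  t   CF        PV=CF/(1+0.02775)^t    t·PV
  1     1,875.00     1,824.3736     1,824.3736
  2     1,875.00     1,775.1142     3,550.2284
  3     1,687.50     1,554.4663     4,663.3990
  4     1,687.50     1,512.4946     6,049.9785
  5     1,687.50     1,471.6562     7,358.2808
  6     1,687.50     1,431.9204     8,591.5223
  7     1,687.50     1,393.2575     9,752.8024
  8     1,687.50     1,355.6385    10,845.1081
  9     1,687.50     1,319.0353    11,871.3175
  10   51,687.50    39,310.6905   393,106.9050
  Σ                 52,948.6471   457,613.9157
Price P = Σ PV = 52,948.6471.
Macaulay duration = Σ(t·PV) / P = 457,613.9157 / 52,948.6471 = 8.64260 half-year periods.
In years: 8.64260 / 2 = 4.32130 years.

4.321 years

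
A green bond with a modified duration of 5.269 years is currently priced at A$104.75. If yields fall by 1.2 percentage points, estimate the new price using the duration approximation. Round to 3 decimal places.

A$111.373

Duration approximation: ΔP/P ≈ -D_mod · Δy = -5.269 × (-0.012) = +0.063228.
New price ≈ 104.75 × (1 + 0.063228) = 111.373133.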